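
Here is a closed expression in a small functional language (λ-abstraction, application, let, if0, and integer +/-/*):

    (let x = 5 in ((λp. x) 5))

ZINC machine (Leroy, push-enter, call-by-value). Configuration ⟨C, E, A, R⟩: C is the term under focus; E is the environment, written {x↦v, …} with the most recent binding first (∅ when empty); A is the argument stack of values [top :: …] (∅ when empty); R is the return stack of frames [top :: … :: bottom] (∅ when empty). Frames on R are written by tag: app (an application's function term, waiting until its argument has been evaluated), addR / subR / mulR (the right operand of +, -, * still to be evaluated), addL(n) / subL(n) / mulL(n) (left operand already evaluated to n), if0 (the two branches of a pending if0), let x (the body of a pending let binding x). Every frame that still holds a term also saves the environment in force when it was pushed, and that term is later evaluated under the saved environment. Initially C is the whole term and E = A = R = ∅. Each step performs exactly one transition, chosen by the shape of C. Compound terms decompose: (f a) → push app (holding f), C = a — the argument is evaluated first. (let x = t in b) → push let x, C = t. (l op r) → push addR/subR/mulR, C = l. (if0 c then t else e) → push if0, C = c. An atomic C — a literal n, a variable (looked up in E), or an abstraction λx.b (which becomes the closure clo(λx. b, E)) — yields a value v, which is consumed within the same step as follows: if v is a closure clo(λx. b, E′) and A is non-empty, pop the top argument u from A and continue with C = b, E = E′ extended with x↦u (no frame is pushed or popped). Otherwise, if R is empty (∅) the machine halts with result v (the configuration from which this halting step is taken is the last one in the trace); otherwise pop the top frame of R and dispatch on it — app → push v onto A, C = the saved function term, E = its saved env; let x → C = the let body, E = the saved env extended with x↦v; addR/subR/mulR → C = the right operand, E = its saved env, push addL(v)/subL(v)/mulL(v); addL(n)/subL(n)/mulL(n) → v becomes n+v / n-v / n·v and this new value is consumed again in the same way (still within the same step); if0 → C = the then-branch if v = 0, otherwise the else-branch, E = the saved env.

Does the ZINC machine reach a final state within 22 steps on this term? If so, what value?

Answer: 5

Execution trace:
0. ⟨C=(let x = 5 in ((λp. x) 5)); E=∅; A=∅; R=∅⟩
1. ⟨C=5; E=∅; A=∅; R=[let x]⟩
2. ⟨C=((λp. x) 5); E={x↦5}; A=∅; R=∅⟩
3. ⟨C=5; E={x↦5}; A=∅; R=[app]⟩
4. ⟨C=(λp. x); E={x↦5}; A=[5]; R=∅⟩
5. ⟨C=x; E={p↦5, x↦5}; A=∅; R=∅⟩
→ final value 5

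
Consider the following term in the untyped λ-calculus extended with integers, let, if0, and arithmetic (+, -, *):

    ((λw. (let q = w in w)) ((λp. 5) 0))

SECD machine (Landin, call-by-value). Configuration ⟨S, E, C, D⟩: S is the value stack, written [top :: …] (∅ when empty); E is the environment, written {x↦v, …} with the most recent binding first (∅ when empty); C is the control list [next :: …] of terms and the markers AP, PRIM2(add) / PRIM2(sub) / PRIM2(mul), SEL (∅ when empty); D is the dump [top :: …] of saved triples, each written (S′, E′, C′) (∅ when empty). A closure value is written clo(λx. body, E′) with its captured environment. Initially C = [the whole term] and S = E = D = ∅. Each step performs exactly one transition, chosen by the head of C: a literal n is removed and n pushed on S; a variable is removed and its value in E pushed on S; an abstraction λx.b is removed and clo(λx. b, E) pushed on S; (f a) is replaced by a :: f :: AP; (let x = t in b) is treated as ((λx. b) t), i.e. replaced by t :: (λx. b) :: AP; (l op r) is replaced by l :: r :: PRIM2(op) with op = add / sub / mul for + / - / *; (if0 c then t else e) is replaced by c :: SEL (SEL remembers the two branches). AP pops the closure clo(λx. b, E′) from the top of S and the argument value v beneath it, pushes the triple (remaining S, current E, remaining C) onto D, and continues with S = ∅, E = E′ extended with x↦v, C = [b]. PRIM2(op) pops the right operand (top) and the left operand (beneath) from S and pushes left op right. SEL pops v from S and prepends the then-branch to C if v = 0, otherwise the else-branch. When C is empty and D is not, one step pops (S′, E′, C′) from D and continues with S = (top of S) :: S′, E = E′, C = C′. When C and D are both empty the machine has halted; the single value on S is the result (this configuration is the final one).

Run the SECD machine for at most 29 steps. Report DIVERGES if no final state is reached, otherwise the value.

t=0: ⟨S=∅; E=∅; C=[((λw. (let q = w in w)) ((λp. 5) 0))]; D=∅⟩
t=1: ⟨S=∅; E=∅; C=[((λp. 5) 0) :: (λw. (let q = w in w)) :: AP]; D=∅⟩
t=2: ⟨S=∅; E=∅; C=[0 :: (λp. 5) :: AP :: (λw. (let q = w in w)) :: AP]; D=∅⟩
t=3: ⟨S=[0]; E=∅; C=[(λp. 5) :: AP :: (λw. (let q = w in w)) :: AP]; D=∅⟩
t=4: ⟨S=[clo(λp. 5, ∅) :: 0]; E=∅; C=[AP :: (λw. (let q = w in w)) :: AP]; D=∅⟩
t=5: ⟨S=∅; E={p↦0}; C=[5]; D=[(∅, ∅, [(λw. (let q = w in w)) :: AP])]⟩
t=6: ⟨S=[5]; E={p↦0}; C=∅; D=[(∅, ∅, [(λw. (let q = w in w)) :: AP])]⟩
t=7: ⟨S=[5]; E=∅; C=[(λw. (let q = w in w)) :: AP]; D=∅⟩
t=8: ⟨S=[clo(λw. (let q = w in w), ∅) :: 5]; E=∅; C=[AP]; D=∅⟩
t=9: ⟨S=∅; E={w↦5}; C=[(let q = w in w)]; D=[(∅, ∅, ∅)]⟩
t=10: ⟨S=∅; E={w↦5}; C=[w :: (λq. w) :: AP]; D=[(∅, ∅, ∅)]⟩
t=11: ⟨S=[5]; E={w↦5}; C=[(λq. w) :: AP]; D=[(∅, ∅, ∅)]⟩
t=12: ⟨S=[clo(λq. w, {w↦5}) :: 5]; E={w↦5}; C=[AP]; D=[(∅, ∅, ∅)]⟩
t=13: ⟨S=∅; E={q↦5, w↦5}; C=[w]; D=[(∅, {w↦5}, ∅) :: (∅, ∅, ∅)]⟩
t=14: ⟨S=[5]; E={q↦5, w↦5}; C=∅; D=[(∅, {w↦5}, ∅) :: (∅, ∅, ∅)]⟩
t=15: ⟨S=[5]; E={w↦5}; C=∅; D=[(∅, ∅, ∅)]⟩
t=16: ⟨S=[5]; E=∅; C=∅; D=∅⟩
→ final value 5

Answer: 5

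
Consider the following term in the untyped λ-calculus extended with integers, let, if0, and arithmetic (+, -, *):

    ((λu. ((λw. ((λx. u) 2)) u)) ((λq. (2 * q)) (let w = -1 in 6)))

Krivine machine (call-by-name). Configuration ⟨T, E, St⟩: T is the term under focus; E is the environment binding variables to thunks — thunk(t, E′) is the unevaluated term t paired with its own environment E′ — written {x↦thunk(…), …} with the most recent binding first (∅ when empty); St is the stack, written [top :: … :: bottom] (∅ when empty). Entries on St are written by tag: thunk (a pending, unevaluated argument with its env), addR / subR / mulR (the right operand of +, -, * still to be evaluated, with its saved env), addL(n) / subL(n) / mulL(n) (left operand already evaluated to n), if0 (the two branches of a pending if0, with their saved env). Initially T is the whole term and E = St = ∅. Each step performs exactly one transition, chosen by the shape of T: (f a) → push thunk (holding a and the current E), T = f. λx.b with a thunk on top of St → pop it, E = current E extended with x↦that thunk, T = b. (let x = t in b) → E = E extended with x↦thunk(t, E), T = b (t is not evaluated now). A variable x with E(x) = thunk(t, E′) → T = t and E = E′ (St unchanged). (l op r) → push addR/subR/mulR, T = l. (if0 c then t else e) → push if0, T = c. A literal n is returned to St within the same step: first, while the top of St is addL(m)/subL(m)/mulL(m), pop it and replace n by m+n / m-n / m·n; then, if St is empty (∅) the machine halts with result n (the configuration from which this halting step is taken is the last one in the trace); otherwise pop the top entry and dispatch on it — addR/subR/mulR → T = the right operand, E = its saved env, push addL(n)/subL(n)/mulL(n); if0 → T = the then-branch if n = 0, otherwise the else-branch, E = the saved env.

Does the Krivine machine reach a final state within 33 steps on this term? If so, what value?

[0] [T=((λu. ((λw. ((λx. u) 2)) u)) ((λq. (2 * q)) (let w = -1 in 6))) | E=∅ | St=∅]
[1] [T=(λu. ((λw. ((λx. u) 2)) u)) | E=∅ | St=[thunk]]
[2] [T=((λw. ((λx. u) 2)) u) | E={u↦thunk(((λq. (2 * q)) (let w = -1 in 6)), ∅)} | St=∅]
[3] [T=(λw. ((λx. u) 2)) | E={u↦thunk(((λq. (2 * q)) (let w = -1 in 6)), ∅)} | St=[thunk]]
[4] [T=((λx. u) 2) | E={w↦thunk(u, {u↦thunk(((λq. (2 * q)) (let w = -1 in 6)), ∅)}), u↦thunk(((λq. (2 * q)) (let w = -1 in 6)), ∅)} | St=∅]
[5] [T=(λx. u) | E={w↦thunk(u, {u↦thunk(((λq. (2 * q)) (let w = -1 in 6)), ∅)}), u↦thunk(((λq. (2 * q)) (let w = -1 in 6)), ∅)} | St=[thunk]]
[6] [T=u | E={x↦thunk(2, {w↦thunk(u, {u↦thunk(((λq. (2 * q)) (let w = -1 in 6)), ∅)}), u↦thunk(((λq. (2 * q)) (let w = -1 in 6)), ∅)}), w↦thunk(u, {u↦thunk(((λq. (2 * q)) (let w = -1 in 6)), ∅)}), u↦thunk(((λq. (2 * q)) (let w = -1 in 6)), ∅)} | St=∅]
[7] [T=((λq. (2 * q)) (let w = -1 in 6)) | E=∅ | St=∅]
[8] [T=(λq. (2 * q)) | E=∅ | St=[thunk]]
[9] [T=(2 * q) | E={q↦thunk((let w = -1 in 6), ∅)} | St=∅]
[10] [T=2 | E={q↦thunk((let w = -1 in 6), ∅)} | St=[mulR]]
[11] [T=q | E={q↦thunk((let w = -1 in 6), ∅)} | St=[mulL(2)]]
[12] [T=(let w = -1 in 6) | E=∅ | St=[mulL(2)]]
[13] [T=6 | E={w↦thunk(-1, ∅)} | St=[mulL(2)]]
→ final value 12

Answer: 12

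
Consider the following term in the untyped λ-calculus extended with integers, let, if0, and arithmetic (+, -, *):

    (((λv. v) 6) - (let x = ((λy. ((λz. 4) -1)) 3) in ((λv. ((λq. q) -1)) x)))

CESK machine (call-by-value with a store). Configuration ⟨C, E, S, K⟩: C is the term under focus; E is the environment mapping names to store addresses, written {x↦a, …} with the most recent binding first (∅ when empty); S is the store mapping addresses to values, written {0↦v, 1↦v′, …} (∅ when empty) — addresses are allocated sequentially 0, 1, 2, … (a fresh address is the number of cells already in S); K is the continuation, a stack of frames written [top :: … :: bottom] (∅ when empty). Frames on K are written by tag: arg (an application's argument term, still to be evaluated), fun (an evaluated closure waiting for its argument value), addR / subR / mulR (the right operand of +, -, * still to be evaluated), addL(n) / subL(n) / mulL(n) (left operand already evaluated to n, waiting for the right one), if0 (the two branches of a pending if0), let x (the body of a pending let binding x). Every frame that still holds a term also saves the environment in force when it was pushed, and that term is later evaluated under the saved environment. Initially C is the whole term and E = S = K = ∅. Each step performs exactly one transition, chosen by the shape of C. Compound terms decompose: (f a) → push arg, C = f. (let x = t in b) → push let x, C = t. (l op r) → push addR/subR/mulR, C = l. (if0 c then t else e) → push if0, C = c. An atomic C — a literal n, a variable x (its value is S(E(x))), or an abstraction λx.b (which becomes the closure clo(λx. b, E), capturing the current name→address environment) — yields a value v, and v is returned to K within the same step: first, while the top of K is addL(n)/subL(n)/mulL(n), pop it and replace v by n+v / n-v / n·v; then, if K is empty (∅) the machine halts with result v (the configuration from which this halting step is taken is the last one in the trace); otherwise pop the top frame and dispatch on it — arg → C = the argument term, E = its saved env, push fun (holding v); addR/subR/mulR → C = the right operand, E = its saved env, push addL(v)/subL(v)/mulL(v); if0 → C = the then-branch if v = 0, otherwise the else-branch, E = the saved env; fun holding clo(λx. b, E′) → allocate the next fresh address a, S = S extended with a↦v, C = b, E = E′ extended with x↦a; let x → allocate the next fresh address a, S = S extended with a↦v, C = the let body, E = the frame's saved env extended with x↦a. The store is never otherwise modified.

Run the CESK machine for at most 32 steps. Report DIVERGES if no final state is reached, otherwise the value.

t=0: [C=(((λv. v) 6) - (let x = ((λy. ((λz. 4) -1)) 3) in ((λv. ((λq. q) -1)) x))) | E=∅ | S=∅ | K=∅]
t=1: [C=((λv. v) 6) | E=∅ | S=∅ | K=[subR]]
t=2: [C=(λv. v) | E=∅ | S=∅ | K=[arg :: subR]]
t=3: [C=6 | E=∅ | S=∅ | K=[fun :: subR]]
t=4: [C=v | E={v↦0} | S={0↦6} | K=[subR]]
t=5: [C=(let x = ((λy. ((λz. 4) -1)) 3) in ((λv. ((λq. q) -1)) x)) | E=∅ | S={0↦6} | K=[subL(6)]]
t=6: [C=((λy. ((λz. 4) -1)) 3) | E=∅ | S={0↦6} | K=[let x :: subL(6)]]
t=7: [C=(λy. ((λz. 4) -1)) | E=∅ | S={0↦6} | K=[arg :: let x :: subL(6)]]
t=8: [C=3 | E=∅ | S={0↦6} | K=[fun :: let x :: subL(6)]]
t=9: [C=((λz. 4) -1) | E={y↦1} | S={0↦6, 1↦3} | K=[let x :: subL(6)]]
t=10: [C=(λz. 4) | E={y↦1} | S={0↦6, 1↦3} | K=[arg :: let x :: subL(6)]]
t=11: [C=-1 | E={y↦1} | S={0↦6, 1↦3} | K=[fun :: let x :: subL(6)]]
t=12: [C=4 | E={z↦2, y↦1} | S={0↦6, 1↦3, 2↦-1} | K=[let x :: subL(6)]]
t=13: [C=((λv. ((λq. q) -1)) x) | E={x↦3} | S={0↦6, 1↦3, 2↦-1, 3↦4} | K=[subL(6)]]
t=14: [C=(λv. ((λq. q) -1)) | E={x↦3} | S={0↦6, 1↦3, 2↦-1, 3↦4} | K=[arg :: subL(6)]]
t=15: [C=x | E={x↦3} | S={0↦6, 1↦3, 2↦-1, 3↦4} | K=[fun :: subL(6)]]
t=16: [C=((λq. q) -1) | E={v↦4, x↦3} | S={0↦6, 1↦3, 2↦-1, 3↦4, 4↦4} | K=[subL(6)]]
t=17: [C=(λq. q) | E={v↦4, x↦3} | S={0↦6, 1↦3, 2↦-1, 3↦4, 4↦4} | K=[arg :: subL(6)]]
t=18: [C=-1 | E={v↦4, x↦3} | S={0↦6, 1↦3, 2↦-1, 3↦4, 4↦4} | K=[fun :: subL(6)]]
t=19: [C=q | E={q↦5, v↦4, x↦3} | S={0↦6, 1↦3, 2↦-1, 3↦4, 4↦4, 5↦-1} | K=[subL(6)]]
→ final value 7

Answer: 7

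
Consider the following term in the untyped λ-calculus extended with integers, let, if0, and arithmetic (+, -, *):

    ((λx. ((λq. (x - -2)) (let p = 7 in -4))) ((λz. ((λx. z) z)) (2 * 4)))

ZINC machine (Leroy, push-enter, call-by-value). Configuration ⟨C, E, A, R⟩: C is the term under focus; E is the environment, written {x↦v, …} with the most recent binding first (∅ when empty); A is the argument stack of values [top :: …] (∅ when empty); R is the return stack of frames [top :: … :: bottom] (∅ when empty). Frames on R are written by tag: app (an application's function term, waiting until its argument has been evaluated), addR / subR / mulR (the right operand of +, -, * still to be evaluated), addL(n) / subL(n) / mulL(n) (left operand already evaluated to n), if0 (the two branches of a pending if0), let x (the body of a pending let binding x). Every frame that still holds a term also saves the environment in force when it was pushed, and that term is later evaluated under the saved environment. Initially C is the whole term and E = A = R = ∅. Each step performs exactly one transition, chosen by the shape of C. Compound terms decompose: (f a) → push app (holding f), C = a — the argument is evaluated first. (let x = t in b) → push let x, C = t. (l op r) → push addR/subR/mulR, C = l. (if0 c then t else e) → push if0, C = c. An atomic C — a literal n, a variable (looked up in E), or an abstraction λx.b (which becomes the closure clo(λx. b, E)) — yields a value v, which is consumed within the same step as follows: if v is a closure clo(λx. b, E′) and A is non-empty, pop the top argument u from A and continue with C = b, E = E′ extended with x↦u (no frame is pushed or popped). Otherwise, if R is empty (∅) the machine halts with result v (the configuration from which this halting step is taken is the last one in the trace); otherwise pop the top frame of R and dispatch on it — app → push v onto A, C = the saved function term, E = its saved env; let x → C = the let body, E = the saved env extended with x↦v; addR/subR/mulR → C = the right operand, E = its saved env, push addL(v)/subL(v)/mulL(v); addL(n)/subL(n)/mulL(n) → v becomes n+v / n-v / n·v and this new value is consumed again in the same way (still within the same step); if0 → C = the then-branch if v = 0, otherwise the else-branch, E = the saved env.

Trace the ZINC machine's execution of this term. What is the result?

step 0: <C=((λx. ((λq. (x - -2)) (let p = 7 in -4))) ((λz. ((λx. z) z)) (2 * 4))), E=∅, A=∅, R=∅>
step 1: <C=((λz. ((λx. z) z)) (2 * 4)), E=∅, A=∅, R=[app]>
step 2: <C=(2 * 4), E=∅, A=∅, R=[app :: app]>
step 3: <C=2, E=∅, A=∅, R=[mulR :: app :: app]>
step 4: <C=4, E=∅, A=∅, R=[mulL(2) :: app :: app]>
step 5: <C=(λz. ((λx. z) z)), E=∅, A=[8], R=[app]>
step 6: <C=((λx. z) z), E={z↦8}, A=∅, R=[app]>
step 7: <C=z, E={z↦8}, A=∅, R=[app :: app]>
step 8: <C=(λx. z), E={z↦8}, A=[8], R=[app]>
step 9: <C=z, E={x↦8, z↦8}, A=∅, R=[app]>
step 10: <C=(λx. ((λq. (x - -2)) (let p = 7 in -4))), E=∅, A=[8], R=∅>
step 11: <C=((λq. (x - -2)) (let p = 7 in -4)), E={x↦8}, A=∅, R=∅>
step 12: <C=(let p = 7 in -4), E={x↦8}, A=∅, R=[app]>
step 13: <C=7, E={x↦8}, A=∅, R=[let p :: app]>
step 14: <C=-4, E={p↦7, x↦8}, A=∅, R=[app]>
step 15: <C=(λq. (x - -2)), E={x↦8}, A=[-4], R=∅>
step 16: <C=(x - -2), E={q↦-4, x↦8}, A=∅, R=∅>
step 17: <C=x, E={q↦-4, x↦8}, A=∅, R=[subR]>
step 18: <C=-2, E={q↦-4, x↦8}, A=∅, R=[subL(8)]>
→ final value 10

Answer: 10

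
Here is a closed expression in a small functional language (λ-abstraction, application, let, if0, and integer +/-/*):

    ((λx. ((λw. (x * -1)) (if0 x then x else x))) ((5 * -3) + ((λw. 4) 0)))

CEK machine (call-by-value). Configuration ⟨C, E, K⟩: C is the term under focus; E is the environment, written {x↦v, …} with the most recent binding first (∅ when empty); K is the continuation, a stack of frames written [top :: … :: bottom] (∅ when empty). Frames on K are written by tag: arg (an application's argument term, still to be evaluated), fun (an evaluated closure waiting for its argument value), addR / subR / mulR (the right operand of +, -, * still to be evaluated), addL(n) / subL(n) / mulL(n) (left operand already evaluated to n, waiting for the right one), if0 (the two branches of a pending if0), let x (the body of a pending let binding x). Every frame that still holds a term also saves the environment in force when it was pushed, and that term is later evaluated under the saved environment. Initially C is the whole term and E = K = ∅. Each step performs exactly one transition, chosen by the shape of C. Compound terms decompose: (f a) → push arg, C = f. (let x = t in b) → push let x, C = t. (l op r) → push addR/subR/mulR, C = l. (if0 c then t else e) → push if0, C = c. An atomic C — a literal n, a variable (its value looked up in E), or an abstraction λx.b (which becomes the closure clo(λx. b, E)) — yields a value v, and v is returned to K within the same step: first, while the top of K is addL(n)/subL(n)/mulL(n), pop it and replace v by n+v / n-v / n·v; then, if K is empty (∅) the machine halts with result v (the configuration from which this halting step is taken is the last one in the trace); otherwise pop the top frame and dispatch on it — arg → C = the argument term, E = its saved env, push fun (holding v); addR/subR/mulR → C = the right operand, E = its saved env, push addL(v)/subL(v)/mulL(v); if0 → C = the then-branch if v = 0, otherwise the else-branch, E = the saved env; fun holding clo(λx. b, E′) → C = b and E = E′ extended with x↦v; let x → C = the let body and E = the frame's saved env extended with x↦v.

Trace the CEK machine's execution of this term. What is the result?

t=0: ⟨C=((λx. ((λw. (x * -1)) (if0 x then x else x))) ((5 * -3) + ((λw. 4) 0))); E=∅; K=∅⟩
t=1: ⟨C=(λx. ((λw. (x * -1)) (if0 x then x else x))); E=∅; K=[arg]⟩
t=2: ⟨C=((5 * -3) + ((λw. 4) 0)); E=∅; K=[fun]⟩
t=3: ⟨C=(5 * -3); E=∅; K=[addR :: fun]⟩
t=4: ⟨C=5; E=∅; K=[mulR :: addR :: fun]⟩
t=5: ⟨C=-3; E=∅; K=[mulL(5) :: addR :: fun]⟩
t=6: ⟨C=((λw. 4) 0); E=∅; K=[addL(-15) :: fun]⟩
t=7: ⟨C=(λw. 4); E=∅; K=[arg :: addL(-15) :: fun]⟩
t=8: ⟨C=0; E=∅; K=[fun :: addL(-15) :: fun]⟩
t=9: ⟨C=4; E={w↦0}; K=[addL(-15) :: fun]⟩
t=10: ⟨C=((λw. (x * -1)) (if0 x then x else x)); E={x↦-11}; K=∅⟩
t=11: ⟨C=(λw. (x * -1)); E={x↦-11}; K=[arg]⟩
t=12: ⟨C=(if0 x then x else x); E={x↦-11}; K=[fun]⟩
t=13: ⟨C=x; E={x↦-11}; K=[if0 :: fun]⟩
t=14: ⟨C=x; E={x↦-11}; K=[fun]⟩
t=15: ⟨C=(x * -1); E={w↦-11, x↦-11}; K=∅⟩
t=16: ⟨C=x; E={w↦-11, x↦-11}; K=[mulR]⟩
t=17: ⟨C=-1; E={w↦-11, x↦-11}; K=[mulL(-11)]⟩
→ final value 11

Answer: 11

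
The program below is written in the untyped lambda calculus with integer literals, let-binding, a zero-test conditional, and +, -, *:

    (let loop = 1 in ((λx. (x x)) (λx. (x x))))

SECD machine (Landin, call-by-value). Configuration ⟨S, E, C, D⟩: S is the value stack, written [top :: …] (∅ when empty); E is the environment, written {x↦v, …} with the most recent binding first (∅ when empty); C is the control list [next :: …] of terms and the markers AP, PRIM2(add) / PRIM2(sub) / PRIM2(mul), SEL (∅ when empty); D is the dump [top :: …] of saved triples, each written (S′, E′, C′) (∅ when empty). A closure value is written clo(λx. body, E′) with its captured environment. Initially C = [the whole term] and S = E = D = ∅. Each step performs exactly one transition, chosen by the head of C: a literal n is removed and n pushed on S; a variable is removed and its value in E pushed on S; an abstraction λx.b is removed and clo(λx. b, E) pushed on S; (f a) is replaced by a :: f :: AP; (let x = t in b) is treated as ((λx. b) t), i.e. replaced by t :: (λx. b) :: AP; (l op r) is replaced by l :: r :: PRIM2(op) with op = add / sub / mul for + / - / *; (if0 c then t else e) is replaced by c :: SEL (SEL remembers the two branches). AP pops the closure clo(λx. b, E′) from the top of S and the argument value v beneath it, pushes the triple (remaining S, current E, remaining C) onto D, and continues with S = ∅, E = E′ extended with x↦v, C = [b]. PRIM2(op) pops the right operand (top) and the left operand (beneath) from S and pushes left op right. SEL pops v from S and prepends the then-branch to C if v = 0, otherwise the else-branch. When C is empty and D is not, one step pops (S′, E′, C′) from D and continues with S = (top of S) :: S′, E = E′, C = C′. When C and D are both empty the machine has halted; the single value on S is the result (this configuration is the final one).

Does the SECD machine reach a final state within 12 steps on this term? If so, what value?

0. ⟨S=∅; E=∅; C=[(let loop = 1 in ((λx. (x x)) (λx. (x x))))]; D=∅⟩
1. ⟨S=∅; E=∅; C=[1 :: (λloop. ((λx. (x x)) (λx. (x x)))) :: AP]; D=∅⟩
2. ⟨S=[1]; E=∅; C=[(λloop. ((λx. (x x)) (λx. (x x)))) :: AP]; D=∅⟩
3. ⟨S=[clo(λloop. ((λx. (x x)) (λx. (x x))), ∅) :: 1]; E=∅; C=[AP]; D=∅⟩
4. ⟨S=∅; E={loop↦1}; C=[((λx. (x x)) (λx. (x x)))]; D=[(∅, ∅, ∅)]⟩
5. ⟨S=∅; E={loop↦1}; C=[(λx. (x x)) :: (λx. (x x)) :: AP]; D=[(∅, ∅, ∅)]⟩
6. ⟨S=[clo(λx. (x x), {loop↦1})]; E={loop↦1}; C=[(λx. (x x)) :: AP]; D=[(∅, ∅, ∅)]⟩
7. ⟨S=[clo(λx. (x x), {loop↦1}) :: clo(λx. (x x), {loop↦1})]; E={loop↦1}; C=[AP]; D=[(∅, ∅, ∅)]⟩
8. ⟨S=∅; E={x↦clo(λx. (x x), {loop↦1}), loop↦1}; C=[(x x)]; D=[(∅, {loop↦1}, ∅) :: (∅, ∅, ∅)]⟩
9. ⟨S=∅; E={x↦clo(λx. (x x), {loop↦1}), loop↦1}; C=[x :: x :: AP]; D=[(∅, {loop↦1}, ∅) :: (∅, ∅, ∅)]⟩
10. ⟨S=[clo(λx. (x x), {loop↦1})]; E={x↦clo(λx. (x x), {loop↦1}), loop↦1}; C=[x :: AP]; D=[(∅, {loop↦1}, ∅) :: (∅, ∅, ∅)]⟩
11. ⟨S=[clo(λx. (x x), {loop↦1}) :: clo(λx. (x x), {loop↦1})]; E={x↦clo(λx. (x x), {loop↦1}), loop↦1}; C=[AP]; D=[(∅, {loop↦1}, ∅) :: (∅, ∅, ∅)]⟩
12. ⟨S=∅; E={x↦clo(λx. (x x), {loop↦1}), loop↦1}; C=[(x x)]; D=[(∅, {x↦clo(λx. (x x), {loop↦1}), loop↦1}, ∅) :: (∅, {loop↦1}, ∅) :: (∅, ∅, ∅)]⟩
→ 12 transitions taken and the configuration is still not final: no result within 12 steps

Answer: DIVERGES (no final state within 12 steps)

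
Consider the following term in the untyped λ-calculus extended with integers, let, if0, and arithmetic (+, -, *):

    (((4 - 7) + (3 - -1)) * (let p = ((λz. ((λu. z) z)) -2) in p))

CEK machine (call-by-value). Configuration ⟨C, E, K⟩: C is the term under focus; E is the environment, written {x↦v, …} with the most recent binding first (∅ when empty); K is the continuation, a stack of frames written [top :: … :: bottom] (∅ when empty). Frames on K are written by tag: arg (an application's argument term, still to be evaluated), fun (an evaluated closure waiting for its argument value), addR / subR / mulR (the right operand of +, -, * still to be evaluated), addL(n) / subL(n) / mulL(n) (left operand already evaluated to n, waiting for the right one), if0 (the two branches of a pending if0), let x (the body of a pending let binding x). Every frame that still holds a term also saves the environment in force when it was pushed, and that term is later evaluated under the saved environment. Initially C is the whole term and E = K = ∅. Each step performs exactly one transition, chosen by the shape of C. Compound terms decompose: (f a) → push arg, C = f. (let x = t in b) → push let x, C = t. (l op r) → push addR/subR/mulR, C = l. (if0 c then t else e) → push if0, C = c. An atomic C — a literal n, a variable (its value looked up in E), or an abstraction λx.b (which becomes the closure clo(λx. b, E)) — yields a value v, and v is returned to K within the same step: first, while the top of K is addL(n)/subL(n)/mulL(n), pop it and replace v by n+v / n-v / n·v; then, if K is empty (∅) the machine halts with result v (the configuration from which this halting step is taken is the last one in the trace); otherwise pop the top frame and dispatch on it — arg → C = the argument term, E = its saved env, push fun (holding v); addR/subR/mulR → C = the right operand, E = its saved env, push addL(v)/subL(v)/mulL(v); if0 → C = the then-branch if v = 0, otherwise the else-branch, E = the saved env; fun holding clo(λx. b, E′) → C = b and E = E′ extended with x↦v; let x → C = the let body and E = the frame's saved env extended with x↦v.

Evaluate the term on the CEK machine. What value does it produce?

[0] ⟨C=(((4 - 7) + (3 - -1)) * (let p = ((λz. ((λu. z) z)) -2) in p)); E=∅; K=∅⟩
[1] ⟨C=((4 - 7) + (3 - -1)); E=∅; K=[mulR]⟩
[2] ⟨C=(4 - 7); E=∅; K=[addR :: mulR]⟩
[3] ⟨C=4; E=∅; K=[subR :: addR :: mulR]⟩
[4] ⟨C=7; E=∅; K=[subL(4) :: addR :: mulR]⟩
[5] ⟨C=(3 - -1); E=∅; K=[addL(-3) :: mulR]⟩
[6] ⟨C=3; E=∅; K=[subR :: addL(-3) :: mulR]⟩
[7] ⟨C=-1; E=∅; K=[subL(3) :: addL(-3) :: mulR]⟩
[8] ⟨C=(let p = ((λz. ((λu. z) z)) -2) in p); E=∅; K=[mulL(1)]⟩
[9] ⟨C=((λz. ((λu. z) z)) -2); E=∅; K=[let p :: mulL(1)]⟩
[10] ⟨C=(λz. ((λu. z) z)); E=∅; K=[arg :: let p :: mulL(1)]⟩
[11] ⟨C=-2; E=∅; K=[fun :: let p :: mulL(1)]⟩
[12] ⟨C=((λu. z) z); E={z↦-2}; K=[let p :: mulL(1)]⟩
[13] ⟨C=(λu. z); E={z↦-2}; K=[arg :: let p :: mulL(1)]⟩
[14] ⟨C=z; E={z↦-2}; K=[fun :: let p :: mulL(1)]⟩
[15] ⟨C=z; E={u↦-2, z↦-2}; K=[let p :: mulL(1)]⟩
[16] ⟨C=p; E={p↦-2}; K=[mulL(1)]⟩
→ final value -2

Answer: -2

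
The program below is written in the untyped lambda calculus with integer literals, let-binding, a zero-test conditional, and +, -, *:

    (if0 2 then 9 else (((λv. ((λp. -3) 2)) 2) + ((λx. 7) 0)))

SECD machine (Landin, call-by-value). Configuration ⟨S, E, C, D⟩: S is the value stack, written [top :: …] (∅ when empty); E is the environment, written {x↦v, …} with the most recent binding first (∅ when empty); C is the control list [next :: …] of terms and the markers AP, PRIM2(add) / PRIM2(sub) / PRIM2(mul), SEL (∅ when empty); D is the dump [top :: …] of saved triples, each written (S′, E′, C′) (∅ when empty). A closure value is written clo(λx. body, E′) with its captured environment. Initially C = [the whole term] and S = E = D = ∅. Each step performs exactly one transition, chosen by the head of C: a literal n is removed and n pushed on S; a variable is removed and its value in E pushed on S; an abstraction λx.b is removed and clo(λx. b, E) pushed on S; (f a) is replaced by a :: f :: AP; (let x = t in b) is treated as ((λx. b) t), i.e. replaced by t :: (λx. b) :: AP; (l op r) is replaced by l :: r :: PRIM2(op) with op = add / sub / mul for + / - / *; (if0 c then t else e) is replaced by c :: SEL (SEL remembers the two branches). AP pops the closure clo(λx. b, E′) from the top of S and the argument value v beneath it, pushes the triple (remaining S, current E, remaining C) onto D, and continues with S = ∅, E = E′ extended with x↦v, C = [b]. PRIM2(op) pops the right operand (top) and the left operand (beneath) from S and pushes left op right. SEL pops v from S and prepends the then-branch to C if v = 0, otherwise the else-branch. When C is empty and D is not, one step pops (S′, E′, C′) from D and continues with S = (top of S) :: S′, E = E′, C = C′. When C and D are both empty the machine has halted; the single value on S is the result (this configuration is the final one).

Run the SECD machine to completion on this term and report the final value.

Answer: 4

Execution trace:
0. ⟨S=∅; E=∅; C=[(if0 2 then 9 else (((λv. ((λp. -3) 2)) 2) + ((λx. 7) 0)))]; D=∅⟩
1. ⟨S=∅; E=∅; C=[2 :: SEL]; D=∅⟩
2. ⟨S=[2]; E=∅; C=[SEL]; D=∅⟩
3. ⟨S=∅; E=∅; C=[(((λv. ((λp. -3) 2)) 2) + ((λx. 7) 0))]; D=∅⟩
4. ⟨S=∅; E=∅; C=[((λv. ((λp. -3) 2)) 2) :: ((λx. 7) 0) :: PRIM2(add)]; D=∅⟩
5. ⟨S=∅; E=∅; C=[2 :: (λv. ((λp. -3) 2)) :: AP :: ((λx. 7) 0) :: PRIM2(add)]; D=∅⟩
6. ⟨S=[2]; E=∅; C=[(λv. ((λp. -3) 2)) :: AP :: ((λx. 7) 0) :: PRIM2(add)]; D=∅⟩
7. ⟨S=[clo(λv. ((λp. -3) 2), ∅) :: 2]; E=∅; C=[AP :: ((λx. 7) 0) :: PRIM2(add)]; D=∅⟩
8. ⟨S=∅; E={v↦2}; C=[((λp. -3) 2)]; D=[(∅, ∅, [((λx. 7) 0) :: PRIM2(add)])]⟩
9. ⟨S=∅; E={v↦2}; C=[2 :: (λp. -3) :: AP]; D=[(∅, ∅, [((λx. 7) 0) :: PRIM2(add)])]⟩
10. ⟨S=[2]; E={v↦2}; C=[(λp. -3) :: AP]; D=[(∅, ∅, [((λx. 7) 0) :: PRIM2(add)])]⟩
11. ⟨S=[clo(λp. -3, {v↦2}) :: 2]; E={v↦2}; C=[AP]; D=[(∅, ∅, [((λx. 7) 0) :: PRIM2(add)])]⟩
12. ⟨S=∅; E={p↦2, v↦2}; C=[-3]; D=[(∅, {v↦2}, ∅) :: (∅, ∅, [((λx. 7) 0) :: PRIM2(add)])]⟩
13. ⟨S=[-3]; E={p↦2, v↦2}; C=∅; D=[(∅, {v↦2}, ∅) :: (∅, ∅, [((λx. 7) 0) :: PRIM2(add)])]⟩
14. ⟨S=[-3]; E={v↦2}; C=∅; D=[(∅, ∅, [((λx. 7) 0) :: PRIM2(add)])]⟩
15. ⟨S=[-3]; E=∅; C=[((λx. 7) 0) :: PRIM2(add)]; D=∅⟩
16. ⟨S=[-3]; E=∅; C=[0 :: (λx. 7) :: AP :: PRIM2(add)]; D=∅⟩
17. ⟨S=[0 :: -3]; E=∅; C=[(λx. 7) :: AP :: PRIM2(add)]; D=∅⟩
18. ⟨S=[clo(λx. 7, ∅) :: 0 :: -3]; E=∅; C=[AP :: PRIM2(add)]; D=∅⟩
19. ⟨S=∅; E={x↦0}; C=[7]; D=[([-3], ∅, [PRIM2(add)])]⟩
20. ⟨S=[7]; E={x↦0}; C=∅; D=[([-3], ∅, [PRIM2(add)])]⟩
21. ⟨S=[7 :: -3]; E=∅; C=[PRIM2(add)]; D=∅⟩
22. ⟨S=[4]; E=∅; C=∅; D=∅⟩
→ final value 4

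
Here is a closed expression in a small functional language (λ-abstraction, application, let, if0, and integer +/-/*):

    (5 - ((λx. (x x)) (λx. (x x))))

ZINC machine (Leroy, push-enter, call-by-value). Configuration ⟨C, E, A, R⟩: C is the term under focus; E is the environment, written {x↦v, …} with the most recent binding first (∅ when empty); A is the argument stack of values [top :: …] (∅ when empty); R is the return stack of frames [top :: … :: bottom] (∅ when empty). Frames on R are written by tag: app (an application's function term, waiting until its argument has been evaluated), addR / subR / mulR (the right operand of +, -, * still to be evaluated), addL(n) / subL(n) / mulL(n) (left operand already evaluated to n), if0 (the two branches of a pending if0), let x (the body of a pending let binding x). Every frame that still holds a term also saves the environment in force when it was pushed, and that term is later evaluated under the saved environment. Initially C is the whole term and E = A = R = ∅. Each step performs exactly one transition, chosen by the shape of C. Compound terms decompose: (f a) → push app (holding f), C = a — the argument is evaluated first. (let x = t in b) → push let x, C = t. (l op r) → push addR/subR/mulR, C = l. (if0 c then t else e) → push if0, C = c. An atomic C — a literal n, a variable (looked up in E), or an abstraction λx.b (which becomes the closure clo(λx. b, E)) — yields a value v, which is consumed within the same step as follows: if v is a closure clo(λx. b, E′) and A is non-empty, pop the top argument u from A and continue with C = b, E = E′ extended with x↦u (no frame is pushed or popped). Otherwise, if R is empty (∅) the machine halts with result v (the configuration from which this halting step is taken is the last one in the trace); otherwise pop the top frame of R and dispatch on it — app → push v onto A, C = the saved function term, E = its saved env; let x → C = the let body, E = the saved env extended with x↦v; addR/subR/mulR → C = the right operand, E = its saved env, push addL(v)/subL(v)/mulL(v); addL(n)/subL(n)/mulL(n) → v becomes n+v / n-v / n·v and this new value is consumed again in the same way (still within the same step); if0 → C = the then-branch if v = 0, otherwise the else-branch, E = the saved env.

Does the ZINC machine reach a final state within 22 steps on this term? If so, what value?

Answer: DIVERGES (no final state within 22 steps)

Machine steps:
t=0: ⟨C=(5 - ((λx. (x x)) (λx. (x x)))); E=∅; A=∅; R=∅⟩
t=1: ⟨C=5; E=∅; A=∅; R=[subR]⟩
t=2: ⟨C=((λx. (x x)) (λx. (x x))); E=∅; A=∅; R=[subL(5)]⟩
t=3: ⟨C=(λx. (x x)); E=∅; A=∅; R=[app :: subL(5)]⟩
t=4: ⟨C=(λx. (x x)); E=∅; A=[clo(λx. (x x), ∅)]; R=[subL(5)]⟩
t=5: ⟨C=(x x); E={x↦clo(λx. (x x), ∅)}; A=∅; R=[subL(5)]⟩
t=6: ⟨C=x; E={x↦clo(λx. (x x), ∅)}; A=∅; R=[app :: subL(5)]⟩
t=7: ⟨C=x; E={x↦clo(λx. (x x), ∅)}; A=[clo(λx. (x x), ∅)]; R=[subL(5)]⟩
… configuration repeats with period 3 (steps 5–7 recur indefinitely) …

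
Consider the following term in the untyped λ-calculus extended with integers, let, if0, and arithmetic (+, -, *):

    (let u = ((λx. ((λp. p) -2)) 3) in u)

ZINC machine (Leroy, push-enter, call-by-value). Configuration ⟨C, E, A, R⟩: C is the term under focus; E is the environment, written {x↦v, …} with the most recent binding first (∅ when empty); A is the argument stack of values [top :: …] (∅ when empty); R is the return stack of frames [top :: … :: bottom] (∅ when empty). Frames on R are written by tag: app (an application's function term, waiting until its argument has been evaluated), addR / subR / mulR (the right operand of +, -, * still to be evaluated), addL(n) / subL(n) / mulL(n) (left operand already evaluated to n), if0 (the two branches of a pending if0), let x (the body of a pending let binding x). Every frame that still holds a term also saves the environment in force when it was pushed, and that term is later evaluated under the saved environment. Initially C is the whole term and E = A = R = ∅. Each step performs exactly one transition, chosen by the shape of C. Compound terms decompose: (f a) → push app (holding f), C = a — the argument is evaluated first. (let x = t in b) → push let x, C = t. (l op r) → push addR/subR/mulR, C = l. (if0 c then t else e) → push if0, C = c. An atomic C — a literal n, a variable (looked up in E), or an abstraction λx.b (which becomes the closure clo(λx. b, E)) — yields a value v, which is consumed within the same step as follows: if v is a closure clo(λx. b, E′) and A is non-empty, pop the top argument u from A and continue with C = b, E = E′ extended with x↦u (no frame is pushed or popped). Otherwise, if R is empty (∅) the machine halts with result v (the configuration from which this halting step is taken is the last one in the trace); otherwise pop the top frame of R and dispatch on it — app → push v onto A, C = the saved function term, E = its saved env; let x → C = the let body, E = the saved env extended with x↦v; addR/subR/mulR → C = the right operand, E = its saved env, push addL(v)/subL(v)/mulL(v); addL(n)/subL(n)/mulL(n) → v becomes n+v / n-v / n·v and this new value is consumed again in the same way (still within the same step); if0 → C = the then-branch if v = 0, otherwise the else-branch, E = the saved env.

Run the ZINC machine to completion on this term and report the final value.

Answer: -2

Execution trace:
t=0: ⟨C=(let u = ((λx. ((λp. p) -2)) 3) in u); E=∅; A=∅; R=∅⟩
t=1: ⟨C=((λx. ((λp. p) -2)) 3); E=∅; A=∅; R=[let u]⟩
t=2: ⟨C=3; E=∅; A=∅; R=[app :: let u]⟩
t=3: ⟨C=(λx. ((λp. p) -2)); E=∅; A=[3]; R=[let u]⟩
t=4: ⟨C=((λp. p) -2); E={x↦3}; A=∅; R=[let u]⟩
t=5: ⟨C=-2; E={x↦3}; A=∅; R=[app :: let u]⟩
t=6: ⟨C=(λp. p); E={x↦3}; A=[-2]; R=[let u]⟩
t=7: ⟨C=p; E={p↦-2, x↦3}; A=∅; R=[let u]⟩
t=8: ⟨C=u; E={u↦-2}; A=∅; R=∅⟩
→ final value -2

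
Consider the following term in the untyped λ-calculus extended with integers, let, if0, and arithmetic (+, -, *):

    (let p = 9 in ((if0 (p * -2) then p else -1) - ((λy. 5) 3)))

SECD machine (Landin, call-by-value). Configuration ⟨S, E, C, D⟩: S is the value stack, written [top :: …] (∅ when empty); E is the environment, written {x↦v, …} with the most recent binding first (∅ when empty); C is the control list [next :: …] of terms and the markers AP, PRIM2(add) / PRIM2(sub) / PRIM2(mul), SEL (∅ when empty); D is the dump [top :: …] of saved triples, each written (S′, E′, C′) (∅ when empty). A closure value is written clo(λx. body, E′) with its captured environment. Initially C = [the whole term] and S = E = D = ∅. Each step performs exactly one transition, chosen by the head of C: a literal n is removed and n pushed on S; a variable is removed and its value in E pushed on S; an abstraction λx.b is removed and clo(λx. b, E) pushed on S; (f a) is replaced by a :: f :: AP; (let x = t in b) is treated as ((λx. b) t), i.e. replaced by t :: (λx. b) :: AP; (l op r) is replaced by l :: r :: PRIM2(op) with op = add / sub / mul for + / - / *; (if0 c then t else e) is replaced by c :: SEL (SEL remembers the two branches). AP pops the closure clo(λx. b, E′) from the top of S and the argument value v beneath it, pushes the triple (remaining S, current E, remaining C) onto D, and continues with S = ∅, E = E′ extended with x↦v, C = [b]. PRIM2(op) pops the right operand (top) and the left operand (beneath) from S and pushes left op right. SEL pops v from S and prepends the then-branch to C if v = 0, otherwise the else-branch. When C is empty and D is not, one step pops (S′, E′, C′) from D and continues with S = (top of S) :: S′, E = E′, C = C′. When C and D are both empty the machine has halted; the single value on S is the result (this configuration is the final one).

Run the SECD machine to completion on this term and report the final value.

Answer: -6

Derivation:
0. ⟨S=∅; E=∅; C=[(let p = 9 in ((if0 (p * -2) then p else -1) - ((λy. 5) 3)))]; D=∅⟩
1. ⟨S=∅; E=∅; C=[9 :: (λp. ((if0 (p * -2) then p else -1) - ((λy. 5) 3))) :: AP]; D=∅⟩
2. ⟨S=[9]; E=∅; C=[(λp. ((if0 (p * -2) then p else -1) - ((λy. 5) 3))) :: AP]; D=∅⟩
3. ⟨S=[clo(λp. ((if0 (p * -2) then p else -1) - ((λy. 5) 3)), ∅) :: 9]; E=∅; C=[AP]; D=∅⟩
4. ⟨S=∅; E={p↦9}; C=[((if0 (p * -2) then p else -1) - ((λy. 5) 3))]; D=[(∅, ∅, ∅)]⟩
5. ⟨S=∅; E={p↦9}; C=[(if0 (p * -2) then p else -1) :: ((λy. 5) 3) :: PRIM2(sub)]; D=[(∅, ∅, ∅)]⟩
6. ⟨S=∅; E={p↦9}; C=[(p * -2) :: SEL :: ((λy. 5) 3) :: PRIM2(sub)]; D=[(∅, ∅, ∅)]⟩
7. ⟨S=∅; E={p↦9}; C=[p :: -2 :: PRIM2(mul) :: SEL :: ((λy. 5) 3) :: PRIM2(sub)]; D=[(∅, ∅, ∅)]⟩
8. ⟨S=[9]; E={p↦9}; C=[-2 :: PRIM2(mul) :: SEL :: ((λy. 5) 3) :: PRIM2(sub)]; D=[(∅, ∅, ∅)]⟩
9. ⟨S=[-2 :: 9]; E={p↦9}; C=[PRIM2(mul) :: SEL :: ((λy. 5) 3) :: PRIM2(sub)]; D=[(∅, ∅, ∅)]⟩
10. ⟨S=[-18]; E={p↦9}; C=[SEL :: ((λy. 5) 3) :: PRIM2(sub)]; D=[(∅, ∅, ∅)]⟩
11. ⟨S=∅; E={p↦9}; C=[-1 :: ((λy. 5) 3) :: PRIM2(sub)]; D=[(∅, ∅, ∅)]⟩
12. ⟨S=[-1]; E={p↦9}; C=[((λy. 5) 3) :: PRIM2(sub)]; D=[(∅, ∅, ∅)]⟩
13. ⟨S=[-1]; E={p↦9}; C=[3 :: (λy. 5) :: AP :: PRIM2(sub)]; D=[(∅, ∅, ∅)]⟩
14. ⟨S=[3 :: -1]; E={p↦9}; C=[(λy. 5) :: AP :: PRIM2(sub)]; D=[(∅, ∅, ∅)]⟩
15. ⟨S=[clo(λy. 5, {p↦9}) :: 3 :: -1]; E={p↦9}; C=[AP :: PRIM2(sub)]; D=[(∅, ∅, ∅)]⟩
16. ⟨S=∅; E={y↦3, p↦9}; C=[5]; D=[([-1], {p↦9}, [PRIM2(sub)]) :: (∅, ∅, ∅)]⟩
17. ⟨S=[5]; E={y↦3, p↦9}; C=∅; D=[([-1], {p↦9}, [PRIM2(sub)]) :: (∅, ∅, ∅)]⟩
18. ⟨S=[5 :: -1]; E={p↦9}; C=[PRIM2(sub)]; D=[(∅, ∅, ∅)]⟩
19. ⟨S=[-6]; E={p↦9}; C=∅; D=[(∅, ∅, ∅)]⟩
20. ⟨S=[-6]; E=∅; C=∅; D=∅⟩
→ final value -6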